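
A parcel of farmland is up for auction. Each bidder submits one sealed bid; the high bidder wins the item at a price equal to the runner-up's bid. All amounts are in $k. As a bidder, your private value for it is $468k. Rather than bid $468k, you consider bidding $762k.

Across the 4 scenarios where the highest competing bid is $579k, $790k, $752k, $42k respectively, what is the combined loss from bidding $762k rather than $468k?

The deviation costs you only when the competing bid falls strictly between $468k and $762k; elsewhere both bids give the same outcome.
$579k: truthful payoff $0k, deviation payoff −$111k → loss $111k.
$790k: outcomes coincide → loss $0k.
$752k: truthful payoff $0k, deviation payoff −$284k → loss $284k.
$42k: outcomes coincide → loss $0k.
Total loss = $111k + $284k = $395k.

$395k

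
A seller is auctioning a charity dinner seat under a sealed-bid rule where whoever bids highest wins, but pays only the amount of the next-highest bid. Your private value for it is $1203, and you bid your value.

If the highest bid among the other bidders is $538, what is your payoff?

Your bid $1203 exceeds the highest competing bid $538, so you win.
In a second-price auction the winner pays the second-highest bid, $538.
Payoff = value − price = $1203 − $538 = $665.

$665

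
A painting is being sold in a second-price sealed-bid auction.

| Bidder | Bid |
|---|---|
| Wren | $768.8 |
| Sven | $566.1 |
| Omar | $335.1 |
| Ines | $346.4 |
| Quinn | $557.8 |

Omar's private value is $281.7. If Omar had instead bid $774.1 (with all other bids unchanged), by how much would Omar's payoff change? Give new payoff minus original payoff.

The highest bid among the other bidders is $768.8; Omar's bid doesn't change that.
Original bid $335.1: Omar is not highest (top rival bid is $768.8); payoff $0.
Alternative bid $774.1: Omar is highest, pays the top rival bid $768.8; payoff $281.7 − $768.8 = −$487.1.
Change in payoff = −$487.1 − ($0) = −$487.1.

−$487.1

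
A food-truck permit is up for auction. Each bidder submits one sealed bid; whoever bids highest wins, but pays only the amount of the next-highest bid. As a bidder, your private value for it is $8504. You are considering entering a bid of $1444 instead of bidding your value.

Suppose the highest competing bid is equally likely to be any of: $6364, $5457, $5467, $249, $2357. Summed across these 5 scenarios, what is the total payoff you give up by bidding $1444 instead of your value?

$14371

The deviation costs you only when the competing bid falls strictly between $1444 and $8504; elsewhere both bids give the same outcome.
$6364: truthful payoff $2140, deviation payoff $0 → loss $2140.
$5457: truthful payoff $3047, deviation payoff $0 → loss $3047.
$5467: truthful payoff $3037, deviation payoff $0 → loss $3037.
$249: outcomes coincide → loss $0.
$2357: truthful payoff $6147, deviation payoff $0 → loss $6147.
Total loss = $2140 + $3047 + $3037 + $6147 = $14371.
Truthful bidding weakly dominates here: raising your bid can only win items priced above your value, and lowering it can only forfeit items priced below.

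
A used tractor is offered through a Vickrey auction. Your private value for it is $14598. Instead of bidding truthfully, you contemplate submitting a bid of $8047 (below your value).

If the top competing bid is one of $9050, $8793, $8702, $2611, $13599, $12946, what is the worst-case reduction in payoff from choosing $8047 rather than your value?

$5896

$9050: truthful gives $5548, deviation gives $0 → loss $5548.
$8793: truthful gives $5805, deviation gives $0 → loss $5805.
$8702: truthful gives $5896, deviation gives $0 → loss $5896.
$2611: same outcome either way → loss $0.
$13599: truthful gives $999, deviation gives $0 → loss $999.
$12946: truthful gives $1652, deviation gives $0 → loss $1652.
Maximum loss: $5896.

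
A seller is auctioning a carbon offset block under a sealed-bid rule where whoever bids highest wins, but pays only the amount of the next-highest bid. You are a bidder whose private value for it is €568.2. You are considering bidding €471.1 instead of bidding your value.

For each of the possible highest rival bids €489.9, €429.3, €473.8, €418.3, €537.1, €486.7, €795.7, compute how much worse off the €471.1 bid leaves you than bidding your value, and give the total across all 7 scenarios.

€285.3

The deviation costs you only when the competing bid falls strictly between €471.1 and €568.2; elsewhere both bids give the same outcome.
€489.9: truthful payoff €78.3, deviation payoff €0 → loss €78.3.
€429.3: outcomes coincide → loss €0.
€473.8: truthful payoff €94.4, deviation payoff €0 → loss €94.4.
€418.3: outcomes coincide → loss €0.
€537.1: truthful payoff €31.1, deviation payoff €0 → loss €31.1.
€486.7: truthful payoff €81.5, deviation payoff €0 → loss €81.5.
€795.7: outcomes coincide → loss €0.
Total loss = €78.3 + €94.4 + €31.1 + €81.5 = €285.3.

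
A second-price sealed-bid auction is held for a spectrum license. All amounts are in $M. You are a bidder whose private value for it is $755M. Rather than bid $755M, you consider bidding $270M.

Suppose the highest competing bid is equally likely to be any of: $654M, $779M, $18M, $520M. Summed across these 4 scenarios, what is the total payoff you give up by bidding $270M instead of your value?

$336M

The deviation costs you only when the competing bid falls strictly between $270M and $755M; elsewhere both bids give the same outcome.
$654M: truthful payoff $101M, deviation payoff $0M → loss $101M.
$779M: outcomes coincide → loss $0M.
$18M: outcomes coincide → loss $0M.
$520M: truthful payoff $235M, deviation payoff $0M → loss $235M.
Total loss = $101M + $235M = $336M.
Truthful bidding weakly dominates here: raising your bid can only win items priced above your value, and lowering it can only forfeit items priced below.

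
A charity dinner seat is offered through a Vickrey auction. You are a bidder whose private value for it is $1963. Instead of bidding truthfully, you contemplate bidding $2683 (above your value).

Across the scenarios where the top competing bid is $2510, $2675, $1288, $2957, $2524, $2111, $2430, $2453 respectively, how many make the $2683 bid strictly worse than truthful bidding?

6

The deviation hurts exactly when the highest competing bid lies strictly between $1963 and $2683 — overbidding then wins at a price above your value.
$2510: inside the interval → strictly worse (loss $547).
$2675: inside the interval → strictly worse (loss $712).
$1288: below both → same outcome either way.
$2957: above both → same outcome either way.
$2524: inside the interval → strictly worse (loss $561).
$2111: inside the interval → strictly worse (loss $148).
$2430: inside the interval → strictly worse (loss $467).
$2453: inside the interval → strictly worse (loss $490).
Count: 6.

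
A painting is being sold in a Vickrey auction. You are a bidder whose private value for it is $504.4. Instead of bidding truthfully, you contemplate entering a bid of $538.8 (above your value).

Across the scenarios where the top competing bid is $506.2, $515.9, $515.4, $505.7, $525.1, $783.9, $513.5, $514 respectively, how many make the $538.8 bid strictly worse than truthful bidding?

The deviation hurts exactly when the highest competing bid lies strictly between $504.4 and $538.8 — overbidding then wins at a price above your value.
$506.2: inside the interval → strictly worse (loss $1.8).
$515.9: inside the interval → strictly worse (loss $11.5).
$515.4: inside the interval → strictly worse (loss $11).
$505.7: inside the interval → strictly worse (loss $1.3).
$525.1: inside the interval → strictly worse (loss $20.7).
$783.9: above both → same outcome either way.
$513.5: inside the interval → strictly worse (loss $9.1).
$514: inside the interval → strictly worse (loss $9.6).
Count: 7.

7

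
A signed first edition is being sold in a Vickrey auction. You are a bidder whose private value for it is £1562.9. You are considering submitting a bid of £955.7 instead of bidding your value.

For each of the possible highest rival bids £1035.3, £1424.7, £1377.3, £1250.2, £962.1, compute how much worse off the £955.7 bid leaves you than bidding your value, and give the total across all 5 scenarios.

The deviation costs you only when the competing bid falls strictly between £955.7 and £1562.9; elsewhere both bids give the same outcome.
£1035.3: truthful payoff £527.6, deviation payoff £0 → loss £527.6.
£1424.7: truthful payoff £138.2, deviation payoff £0 → loss £138.2.
£1377.3: truthful payoff £185.6, deviation payoff £0 → loss £185.6.
£1250.2: truthful payoff £312.7, deviation payoff £0 → loss £312.7.
£962.1: truthful payoff £600.8, deviation payoff £0 → loss £600.8.
Total loss = £527.6 + £138.2 + £185.6 + £312.7 + £600.8 = £1764.9.
Truthful bidding weakly dominates here: raising your bid can only win items priced above your value, and lowering it can only forfeit items priced below.

£1764.9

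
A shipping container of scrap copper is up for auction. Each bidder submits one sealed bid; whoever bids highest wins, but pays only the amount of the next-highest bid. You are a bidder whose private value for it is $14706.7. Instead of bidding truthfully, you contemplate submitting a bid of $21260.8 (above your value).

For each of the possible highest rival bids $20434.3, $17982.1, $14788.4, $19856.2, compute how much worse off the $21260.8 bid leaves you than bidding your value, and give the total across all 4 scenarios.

$14234.2

The deviation costs you only when the competing bid falls strictly between $14706.7 and $21260.8; elsewhere both bids give the same outcome.
$20434.3: truthful payoff $0, deviation payoff −$5727.6 → loss $5727.6.
$17982.1: truthful payoff $0, deviation payoff −$3275.4 → loss $3275.4.
$14788.4: truthful payoff $0, deviation payoff −$81.7 → loss $81.7.
$19856.2: truthful payoff $0, deviation payoff −$5149.5 → loss $5149.5.
Total loss = $5727.6 + $3275.4 + $81.7 + $5149.5 = $14234.2.
Truthful bidding weakly dominates here: raising your bid can only win items priced above your value, and lowering it can only forfeit items priced below.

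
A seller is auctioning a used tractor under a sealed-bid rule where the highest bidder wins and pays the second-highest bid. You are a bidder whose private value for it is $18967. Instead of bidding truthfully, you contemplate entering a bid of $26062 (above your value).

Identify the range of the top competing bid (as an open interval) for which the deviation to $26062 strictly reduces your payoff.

If the competing bid is below $18967, both bids win at the same price — no difference.
If it is above $26062, both bids lose — no difference.
If it lies strictly between $18967 and $26062, bidding your value loses (payoff 0) while bidding $26062 wins at a price above your value (payoff negative).
So the deviation strictly hurts on the open interval ($18967, $26062).
In a second-price auction your bid sets only whether you win, not what you pay, so bidding your true value is weakly dominant.

($18967, $26062)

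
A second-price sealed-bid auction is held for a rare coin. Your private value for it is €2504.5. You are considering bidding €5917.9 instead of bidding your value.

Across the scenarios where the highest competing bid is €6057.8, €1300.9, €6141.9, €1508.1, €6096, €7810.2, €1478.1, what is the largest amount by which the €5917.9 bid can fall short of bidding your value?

€0

€6057.8: same outcome either way → loss €0.
€1300.9: same outcome either way → loss €0.
€6141.9: same outcome either way → loss €0.
€1508.1: same outcome either way → loss €0.
€6096: same outcome either way → loss €0.
€7810.2: same outcome either way → loss €0.
€1478.1: same outcome either way → loss €0.
Maximum loss: €0.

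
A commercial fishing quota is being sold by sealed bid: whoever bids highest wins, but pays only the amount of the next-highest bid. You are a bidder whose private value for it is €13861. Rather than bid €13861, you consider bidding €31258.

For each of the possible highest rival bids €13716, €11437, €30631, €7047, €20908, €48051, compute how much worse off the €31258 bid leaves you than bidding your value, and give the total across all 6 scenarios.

€23817

The deviation costs you only when the competing bid falls strictly between €13861 and €31258; elsewhere both bids give the same outcome.
€13716: outcomes coincide → loss €0.
€11437: outcomes coincide → loss €0.
€30631: truthful payoff €0, deviation payoff −€16770 → loss €16770.
€7047: outcomes coincide → loss €0.
€20908: truthful payoff €0, deviation payoff −€7047 → loss €7047.
€48051: outcomes coincide → loss €0.
Total loss = €16770 + €7047 = €23817.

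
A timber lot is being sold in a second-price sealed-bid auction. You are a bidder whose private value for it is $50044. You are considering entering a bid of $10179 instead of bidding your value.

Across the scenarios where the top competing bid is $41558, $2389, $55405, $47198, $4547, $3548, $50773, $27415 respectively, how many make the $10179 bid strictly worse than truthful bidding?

3

The deviation hurts exactly when the highest competing bid lies strictly between $10179 and $50044 — underbidding then forfeits a profitable win.
$41558: inside the interval → strictly worse (loss $8486).
$2389: below both → same outcome either way.
$55405: above both → same outcome either way.
$47198: inside the interval → strictly worse (loss $2846).
$4547: below both → same outcome either way.
$3548: below both → same outcome either way.
$50773: above both → same outcome either way.
$27415: inside the interval → strictly worse (loss $22629).
Count: 3.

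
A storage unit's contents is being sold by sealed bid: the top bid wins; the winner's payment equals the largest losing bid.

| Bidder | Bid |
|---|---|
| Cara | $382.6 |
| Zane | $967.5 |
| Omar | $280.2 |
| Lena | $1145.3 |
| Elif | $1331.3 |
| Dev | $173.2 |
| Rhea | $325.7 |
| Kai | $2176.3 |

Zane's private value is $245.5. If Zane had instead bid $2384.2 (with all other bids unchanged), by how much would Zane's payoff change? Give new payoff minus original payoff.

−$1930.8

The highest bid among the other bidders is $2176.3; Zane's bid doesn't change that.
Original bid $967.5: Zane is not highest (top rival bid is $2176.3); payoff $0.
Alternative bid $2384.2: Zane is highest, pays the top rival bid $2176.3; payoff $245.5 − $2176.3 = −$1930.8.
Change in payoff = −$1930.8 − ($0) = −$1930.8.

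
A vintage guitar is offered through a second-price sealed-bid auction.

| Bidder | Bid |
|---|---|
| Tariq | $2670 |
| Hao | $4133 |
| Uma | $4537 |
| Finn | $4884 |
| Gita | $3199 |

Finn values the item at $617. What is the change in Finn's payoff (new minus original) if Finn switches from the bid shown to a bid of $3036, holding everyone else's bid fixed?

$3920

The highest bid among the other bidders is $4537; Finn's bid doesn't change that.
Original bid $4884: Finn is highest, pays the top rival bid $4537; payoff $617 − $4537 = −$3920.
Alternative bid $3036: Finn is not highest (top rival bid is $4537); payoff $0.
Change in payoff = $0 − (−$3920) = $3920.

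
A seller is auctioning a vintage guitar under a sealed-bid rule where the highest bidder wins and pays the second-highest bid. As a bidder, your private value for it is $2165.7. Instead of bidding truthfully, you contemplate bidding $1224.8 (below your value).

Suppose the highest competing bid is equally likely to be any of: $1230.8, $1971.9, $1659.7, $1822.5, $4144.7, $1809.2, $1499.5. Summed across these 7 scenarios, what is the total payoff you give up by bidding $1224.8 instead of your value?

$3000.6

The deviation costs you only when the competing bid falls strictly between $1224.8 and $2165.7; elsewhere both bids give the same outcome.
$1230.8: truthful payoff $934.9, deviation payoff $0 → loss $934.9.
$1971.9: truthful payoff $193.8, deviation payoff $0 → loss $193.8.
$1659.7: truthful payoff $506, deviation payoff $0 → loss $506.
$1822.5: truthful payoff $343.2, deviation payoff $0 → loss $343.2.
$4144.7: outcomes coincide → loss $0.
$1809.2: truthful payoff $356.5, deviation payoff $0 → loss $356.5.
$1499.5: truthful payoff $666.2, deviation payoff $0 → loss $666.2.
Total loss = $934.9 + $193.8 + $506 + $343.2 + $356.5 + $666.2 = $3000.6.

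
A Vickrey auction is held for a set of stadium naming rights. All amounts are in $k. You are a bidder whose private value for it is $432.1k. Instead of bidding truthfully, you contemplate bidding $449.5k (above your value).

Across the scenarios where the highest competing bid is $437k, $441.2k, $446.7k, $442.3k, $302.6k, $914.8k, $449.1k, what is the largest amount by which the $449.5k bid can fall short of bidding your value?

$17k

$437k: truthful gives $0k, deviation gives −$4.9k → loss $4.9k.
$441.2k: truthful gives $0k, deviation gives −$9.1k → loss $9.1k.
$446.7k: truthful gives $0k, deviation gives −$14.6k → loss $14.6k.
$442.3k: truthful gives $0k, deviation gives −$10.2k → loss $10.2k.
$302.6k: same outcome either way → loss $0k.
$914.8k: same outcome either way → loss $0k.
$449.1k: truthful gives $0k, deviation gives −$17k → loss $17k.
Maximum loss: $17k.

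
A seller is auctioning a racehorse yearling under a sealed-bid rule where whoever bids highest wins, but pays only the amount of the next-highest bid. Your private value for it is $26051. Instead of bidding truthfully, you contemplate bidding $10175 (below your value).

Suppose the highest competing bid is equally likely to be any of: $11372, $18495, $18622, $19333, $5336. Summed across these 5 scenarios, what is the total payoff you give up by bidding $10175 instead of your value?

The deviation costs you only when the competing bid falls strictly between $10175 and $26051; elsewhere both bids give the same outcome.
$11372: truthful payoff $14679, deviation payoff $0 → loss $14679.
$18495: truthful payoff $7556, deviation payoff $0 → loss $7556.
$18622: truthful payoff $7429, deviation payoff $0 → loss $7429.
$19333: truthful payoff $6718, deviation payoff $0 → loss $6718.
$5336: outcomes coincide → loss $0.
Total loss = $14679 + $7556 + $7429 + $6718 = $36382.
In a second-price auction your bid sets only whether you win, not what you pay, so bidding your true value is weakly dominant.

$36382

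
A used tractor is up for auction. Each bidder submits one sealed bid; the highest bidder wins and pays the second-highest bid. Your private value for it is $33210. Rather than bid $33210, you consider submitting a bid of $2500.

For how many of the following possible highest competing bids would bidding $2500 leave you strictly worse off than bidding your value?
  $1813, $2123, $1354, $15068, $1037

1

The deviation hurts exactly when the highest competing bid lies strictly between $2500 and $33210 — underbidding then forfeits a profitable win.
$1813: below both → same outcome either way.
$2123: below both → same outcome either way.
$1354: below both → same outcome either way.
$15068: inside the interval → strictly worse (loss $18142).
$1037: below both → same outcome either way.
Count: 1.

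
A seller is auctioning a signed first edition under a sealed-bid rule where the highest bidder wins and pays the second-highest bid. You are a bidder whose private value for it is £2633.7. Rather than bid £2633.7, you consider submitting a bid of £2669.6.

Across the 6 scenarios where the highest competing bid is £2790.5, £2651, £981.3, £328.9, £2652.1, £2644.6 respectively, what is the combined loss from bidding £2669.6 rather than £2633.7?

£46.6

The deviation costs you only when the competing bid falls strictly between £2633.7 and £2669.6; elsewhere both bids give the same outcome.
£2790.5: outcomes coincide → loss £0.
£2651: truthful payoff £0, deviation payoff −£17.3 → loss £17.3.
£981.3: outcomes coincide → loss £0.
£328.9: outcomes coincide → loss £0.
£2652.1: truthful payoff £0, deviation payoff −£18.4 → loss £18.4.
£2644.6: truthful payoff £0, deviation payoff −£10.9 → loss £10.9.
Total loss = £17.3 + £18.4 + £10.9 = £46.6.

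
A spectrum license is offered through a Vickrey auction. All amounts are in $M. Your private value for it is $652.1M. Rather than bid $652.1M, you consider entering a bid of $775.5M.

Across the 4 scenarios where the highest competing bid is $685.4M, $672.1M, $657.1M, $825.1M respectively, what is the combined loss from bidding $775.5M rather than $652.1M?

$58.3M

The deviation costs you only when the competing bid falls strictly between $652.1M and $775.5M; elsewhere both bids give the same outcome.
$685.4M: truthful payoff $0M, deviation payoff −$33.3M → loss $33.3M.
$672.1M: truthful payoff $0M, deviation payoff −$20M → loss $20M.
$657.1M: truthful payoff $0M, deviation payoff −$5M → loss $5M.
$825.1M: outcomes coincide → loss $0M.
Total loss = $33.3M + $20M + $5M = $58.3M.
In a second-price auction your bid sets only whether you win, not what you pay, so bidding your true value is weakly dominant.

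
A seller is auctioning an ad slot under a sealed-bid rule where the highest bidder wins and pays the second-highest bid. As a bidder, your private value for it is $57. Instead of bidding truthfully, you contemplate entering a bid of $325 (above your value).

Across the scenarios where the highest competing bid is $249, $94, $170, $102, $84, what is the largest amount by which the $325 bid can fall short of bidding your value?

$192

$249: truthful gives $0, deviation gives −$192 → loss $192.
$94: truthful gives $0, deviation gives −$37 → loss $37.
$170: truthful gives $0, deviation gives −$113 → loss $113.
$102: truthful gives $0, deviation gives −$45 → loss $45.
$84: truthful gives $0, deviation gives −$27 → loss $27.
Maximum loss: $192.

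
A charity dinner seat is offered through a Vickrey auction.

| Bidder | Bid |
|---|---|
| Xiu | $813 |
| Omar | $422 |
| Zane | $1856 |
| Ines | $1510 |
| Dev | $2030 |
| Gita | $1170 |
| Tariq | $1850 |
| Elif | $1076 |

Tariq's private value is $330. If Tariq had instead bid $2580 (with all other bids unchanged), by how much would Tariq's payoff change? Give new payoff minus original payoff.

The highest bid among the other bidders is $2030; Tariq's bid doesn't change that.
Original bid $1850: Tariq is not highest (top rival bid is $2030); payoff $0.
Alternative bid $2580: Tariq is highest, pays the top rival bid $2030; payoff $330 − $2030 = −$1700.
Change in payoff = −$1700 − ($0) = −$1700.

−$1700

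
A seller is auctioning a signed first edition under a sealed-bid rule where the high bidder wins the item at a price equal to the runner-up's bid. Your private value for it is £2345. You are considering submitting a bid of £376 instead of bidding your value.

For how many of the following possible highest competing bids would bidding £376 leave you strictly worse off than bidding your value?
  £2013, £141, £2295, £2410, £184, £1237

The deviation hurts exactly when the highest competing bid lies strictly between £376 and £2345 — underbidding then forfeits a profitable win.
£2013: inside the interval → strictly worse (loss £332).
£141: below both → same outcome either way.
£2295: inside the interval → strictly worse (loss £50).
£2410: above both → same outcome either way.
£184: below both → same outcome either way.
£1237: inside the interval → strictly worse (loss £1108).
Count: 3.

3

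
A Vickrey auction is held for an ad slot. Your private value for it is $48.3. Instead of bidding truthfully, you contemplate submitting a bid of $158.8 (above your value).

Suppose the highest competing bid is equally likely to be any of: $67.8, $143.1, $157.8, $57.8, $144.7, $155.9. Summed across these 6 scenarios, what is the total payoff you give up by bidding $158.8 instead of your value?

$437.3

The deviation costs you only when the competing bid falls strictly between $48.3 and $158.8; elsewhere both bids give the same outcome.
$67.8: truthful payoff $0, deviation payoff −$19.5 → loss $19.5.
$143.1: truthful payoff $0, deviation payoff −$94.8 → loss $94.8.
$157.8: truthful payoff $0, deviation payoff −$109.5 → loss $109.5.
$57.8: truthful payoff $0, deviation payoff −$9.5 → loss $9.5.
$144.7: truthful payoff $0, deviation payoff −$96.4 → loss $96.4.
$155.9: truthful payoff $0, deviation payoff −$107.6 → loss $107.6.
Total loss = $19.5 + $94.8 + $109.5 + $9.5 + $96.4 + $107.6 = $437.3.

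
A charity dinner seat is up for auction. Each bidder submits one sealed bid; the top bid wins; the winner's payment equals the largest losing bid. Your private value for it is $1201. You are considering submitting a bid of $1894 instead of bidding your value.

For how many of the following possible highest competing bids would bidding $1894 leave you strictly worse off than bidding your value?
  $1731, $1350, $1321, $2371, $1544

The deviation hurts exactly when the highest competing bid lies strictly between $1201 and $1894 — overbidding then wins at a price above your value.
$1731: inside the interval → strictly worse (loss $530).
$1350: inside the interval → strictly worse (loss $149).
$1321: inside the interval → strictly worse (loss $120).
$2371: above both → same outcome either way.
$1544: inside the interval → strictly worse (loss $343).
Count: 4.

4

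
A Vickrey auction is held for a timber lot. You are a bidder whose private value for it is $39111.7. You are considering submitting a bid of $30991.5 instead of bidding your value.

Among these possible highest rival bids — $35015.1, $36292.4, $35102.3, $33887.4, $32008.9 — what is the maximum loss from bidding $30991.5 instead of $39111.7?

$7102.8

$35015.1: truthful gives $4096.6, deviation gives $0 → loss $4096.6.
$36292.4: truthful gives $2819.3, deviation gives $0 → loss $2819.3.
$35102.3: truthful gives $4009.4, deviation gives $0 → loss $4009.4.
$33887.4: truthful gives $5224.3, deviation gives $0 → loss $5224.3.
$32008.9: truthful gives $7102.8, deviation gives $0 → loss $7102.8.
Maximum loss: $7102.8.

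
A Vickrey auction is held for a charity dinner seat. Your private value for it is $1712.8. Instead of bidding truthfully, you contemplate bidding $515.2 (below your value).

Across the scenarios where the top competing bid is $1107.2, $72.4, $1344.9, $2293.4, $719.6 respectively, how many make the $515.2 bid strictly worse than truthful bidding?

The deviation hurts exactly when the highest competing bid lies strictly between $515.2 and $1712.8 — underbidding then forfeits a profitable win.
$1107.2: inside the interval → strictly worse (loss $605.6).
$72.4: below both → same outcome either way.
$1344.9: inside the interval → strictly worse (loss $367.9).
$2293.4: above both → same outcome either way.
$719.6: inside the interval → strictly worse (loss $993.2).
Count: 3.

3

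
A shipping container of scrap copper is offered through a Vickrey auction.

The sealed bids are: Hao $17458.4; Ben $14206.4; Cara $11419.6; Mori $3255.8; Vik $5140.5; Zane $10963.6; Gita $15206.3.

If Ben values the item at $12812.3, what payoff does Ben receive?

Highest bid: Hao at $17458.4, so Hao wins.
Second-highest bid: Gita at $15206.3 — that is the price the winner pays.
Ben did not win, so Ben pays nothing and receives nothing: payoff $0.

$0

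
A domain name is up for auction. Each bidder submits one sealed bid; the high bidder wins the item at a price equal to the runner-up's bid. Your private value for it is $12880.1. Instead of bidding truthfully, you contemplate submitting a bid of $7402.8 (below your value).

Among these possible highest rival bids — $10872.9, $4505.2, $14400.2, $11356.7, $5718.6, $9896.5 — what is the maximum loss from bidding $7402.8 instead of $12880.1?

$10872.9: truthful gives $2007.2, deviation gives $0 → loss $2007.2.
$4505.2: same outcome either way → loss $0.
$14400.2: same outcome either way → loss $0.
$11356.7: truthful gives $1523.4, deviation gives $0 → loss $1523.4.
$5718.6: same outcome either way → loss $0.
$9896.5: truthful gives $2983.6, deviation gives $0 → loss $2983.6.
Maximum loss: $2983.6.

$2983.6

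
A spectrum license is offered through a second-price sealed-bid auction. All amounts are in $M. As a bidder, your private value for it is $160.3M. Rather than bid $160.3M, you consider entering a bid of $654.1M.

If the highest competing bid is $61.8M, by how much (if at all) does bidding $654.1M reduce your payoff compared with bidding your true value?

$0M

Bidding your value $160.3M: you win (since $160.3M > $61.8M) and pay $61.8M. Payoff $98.5M.
Bidding $654.1M: you win and pay $61.8M. Payoff $160.3M − $61.8M = $98.5M.
Difference = $98.5M − $98.5M = $0M; both bids lead to the same outcome because the competing bid is below both your value and your alternative bid.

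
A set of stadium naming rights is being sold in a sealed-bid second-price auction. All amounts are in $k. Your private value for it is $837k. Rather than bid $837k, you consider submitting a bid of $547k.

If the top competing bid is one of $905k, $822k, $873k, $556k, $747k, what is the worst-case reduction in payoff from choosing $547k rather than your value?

$281k

$905k: same outcome either way → loss $0k.
$822k: truthful gives $15k, deviation gives $0k → loss $15k.
$873k: same outcome either way → loss $0k.
$556k: truthful gives $281k, deviation gives $0k → loss $281k.
$747k: truthful gives $90k, deviation gives $0k → loss $90k.
Maximum loss: $281k.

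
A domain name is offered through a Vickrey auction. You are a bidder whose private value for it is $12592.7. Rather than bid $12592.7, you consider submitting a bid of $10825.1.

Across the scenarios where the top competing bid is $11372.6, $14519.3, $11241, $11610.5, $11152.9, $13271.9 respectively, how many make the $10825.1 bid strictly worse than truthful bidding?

The deviation hurts exactly when the highest competing bid lies strictly between $10825.1 and $12592.7 — underbidding then forfeits a profitable win.
$11372.6: inside the interval → strictly worse (loss $1220.1).
$14519.3: above both → same outcome either way.
$11241: inside the interval → strictly worse (loss $1351.7).
$11610.5: inside the interval → strictly worse (loss $982.2).
$11152.9: inside the interval → strictly worse (loss $1439.8).
$13271.9: above both → same outcome either way.
Count: 4.

4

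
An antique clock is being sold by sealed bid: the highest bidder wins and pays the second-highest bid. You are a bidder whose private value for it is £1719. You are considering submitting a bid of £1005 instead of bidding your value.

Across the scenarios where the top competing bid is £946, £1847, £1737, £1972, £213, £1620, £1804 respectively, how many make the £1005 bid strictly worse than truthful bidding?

The deviation hurts exactly when the highest competing bid lies strictly between £1005 and £1719 — underbidding then forfeits a profitable win.
£946: below both → same outcome either way.
£1847: above both → same outcome either way.
£1737: above both → same outcome either way.
£1972: above both → same outcome either way.
£213: below both → same outcome either way.
£1620: inside the interval → strictly worse (loss £99).
£1804: above both → same outcome either way.
Count: 1.

1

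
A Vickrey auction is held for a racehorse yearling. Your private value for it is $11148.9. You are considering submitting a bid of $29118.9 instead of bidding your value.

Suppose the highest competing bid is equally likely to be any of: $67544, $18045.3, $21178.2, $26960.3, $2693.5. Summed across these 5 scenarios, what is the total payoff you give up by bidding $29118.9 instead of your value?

$32737.1

The deviation costs you only when the competing bid falls strictly between $11148.9 and $29118.9; elsewhere both bids give the same outcome.
$67544: outcomes coincide → loss $0.
$18045.3: truthful payoff $0, deviation payoff −$6896.4 → loss $6896.4.
$21178.2: truthful payoff $0, deviation payoff −$10029.3 → loss $10029.3.
$26960.3: truthful payoff $0, deviation payoff −$15811.4 → loss $15811.4.
$2693.5: outcomes coincide → loss $0.
Total loss = $6896.4 + $10029.3 + $15811.4 = $32737.1.
In a second-price auction your bid sets only whether you win, not what you pay, so bidding your true value is weakly dominant.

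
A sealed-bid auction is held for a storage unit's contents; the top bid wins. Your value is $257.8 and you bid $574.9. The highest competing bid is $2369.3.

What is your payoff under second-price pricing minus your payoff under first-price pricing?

$0

Your bid $574.9 is below $2369.3, so you lose under either rule.
Payoff is $0 in both cases; difference = $0.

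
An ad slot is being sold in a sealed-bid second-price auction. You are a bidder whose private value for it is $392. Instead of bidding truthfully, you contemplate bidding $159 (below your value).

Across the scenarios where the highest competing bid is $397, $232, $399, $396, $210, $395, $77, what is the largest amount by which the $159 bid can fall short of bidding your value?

$182

$397: same outcome either way → loss $0.
$232: truthful gives $160, deviation gives $0 → loss $160.
$399: same outcome either way → loss $0.
$396: same outcome either way → loss $0.
$210: truthful gives $182, deviation gives $0 → loss $182.
$395: same outcome either way → loss $0.
$77: same outcome either way → loss $0.
Maximum loss: $182.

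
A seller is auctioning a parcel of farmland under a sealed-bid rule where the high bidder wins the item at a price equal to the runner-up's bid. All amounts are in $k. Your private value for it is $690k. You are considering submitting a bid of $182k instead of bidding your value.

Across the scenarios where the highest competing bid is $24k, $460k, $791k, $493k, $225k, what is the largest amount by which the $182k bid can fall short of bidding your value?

$24k: same outcome either way → loss $0k.
$460k: truthful gives $230k, deviation gives $0k → loss $230k.
$791k: same outcome either way → loss $0k.
$493k: truthful gives $197k, deviation gives $0k → loss $197k.
$225k: truthful gives $465k, deviation gives $0k → loss $465k.
Maximum loss: $465k.

$465k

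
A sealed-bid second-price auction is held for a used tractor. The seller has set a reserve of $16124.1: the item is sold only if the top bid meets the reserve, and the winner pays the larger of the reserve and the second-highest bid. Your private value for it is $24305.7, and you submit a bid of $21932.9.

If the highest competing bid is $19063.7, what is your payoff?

$5242

Your bid $21932.9 is the highest and exceeds the reserve.
Price = max(second-highest bid, reserve) = max($19063.7, $16124.1) = $19063.7.
Payoff = $24305.7 − $19063.7 = $5242.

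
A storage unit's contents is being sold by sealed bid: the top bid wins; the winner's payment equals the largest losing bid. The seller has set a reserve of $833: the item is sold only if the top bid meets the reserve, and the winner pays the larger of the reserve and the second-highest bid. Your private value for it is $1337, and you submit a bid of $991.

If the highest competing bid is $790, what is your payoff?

Your bid $991 is the highest and exceeds the reserve.
Price = max(second-highest bid, reserve) = max($790, $833) = $833.
Payoff = $1337 − $833 = $504.

$504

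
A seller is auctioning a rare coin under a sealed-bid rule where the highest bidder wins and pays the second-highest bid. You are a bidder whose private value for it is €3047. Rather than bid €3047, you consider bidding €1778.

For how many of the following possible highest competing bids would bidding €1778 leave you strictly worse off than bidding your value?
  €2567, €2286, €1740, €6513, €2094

The deviation hurts exactly when the highest competing bid lies strictly between €1778 and €3047 — underbidding then forfeits a profitable win.
€2567: inside the interval → strictly worse (loss €480).
€2286: inside the interval → strictly worse (loss €761).
€1740: below both → same outcome either way.
€6513: above both → same outcome either way.
€2094: inside the interval → strictly worse (loss €953).
Count: 3.

3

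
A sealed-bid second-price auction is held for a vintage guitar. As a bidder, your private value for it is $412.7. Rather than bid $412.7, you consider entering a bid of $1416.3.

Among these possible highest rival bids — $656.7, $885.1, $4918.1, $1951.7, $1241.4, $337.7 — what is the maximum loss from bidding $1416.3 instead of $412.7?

$828.7

$656.7: truthful gives $0, deviation gives −$244 → loss $244.
$885.1: truthful gives $0, deviation gives −$472.4 → loss $472.4.
$4918.1: same outcome either way → loss $0.
$1951.7: same outcome either way → loss $0.
$1241.4: truthful gives $0, deviation gives −$828.7 → loss $828.7.
$337.7: same outcome either way → loss $0.
Maximum loss: $828.7.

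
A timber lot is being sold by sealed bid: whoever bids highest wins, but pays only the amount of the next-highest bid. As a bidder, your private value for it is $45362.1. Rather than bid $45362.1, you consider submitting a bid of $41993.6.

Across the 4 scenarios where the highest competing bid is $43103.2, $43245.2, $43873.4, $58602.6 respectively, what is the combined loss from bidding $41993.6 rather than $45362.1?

$5864.5

The deviation costs you only when the competing bid falls strictly between $41993.6 and $45362.1; elsewhere both bids give the same outcome.
$43103.2: truthful payoff $2258.9, deviation payoff $0 → loss $2258.9.
$43245.2: truthful payoff $2116.9, deviation payoff $0 → loss $2116.9.
$43873.4: truthful payoff $1488.7, deviation payoff $0 → loss $1488.7.
$58602.6: outcomes coincide → loss $0.
Total loss = $2258.9 + $2116.9 + $1488.7 = $5864.5.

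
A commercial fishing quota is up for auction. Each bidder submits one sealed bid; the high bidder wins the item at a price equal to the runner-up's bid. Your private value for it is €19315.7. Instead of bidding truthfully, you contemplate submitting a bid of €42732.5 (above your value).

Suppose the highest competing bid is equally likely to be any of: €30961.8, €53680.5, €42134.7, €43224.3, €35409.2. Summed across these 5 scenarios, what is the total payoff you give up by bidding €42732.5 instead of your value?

€50558.6

The deviation costs you only when the competing bid falls strictly between €19315.7 and €42732.5; elsewhere both bids give the same outcome.
€30961.8: truthful payoff €0, deviation payoff −€11646.1 → loss €11646.1.
€53680.5: outcomes coincide → loss €0.
€42134.7: truthful payoff €0, deviation payoff −€22819 → loss €22819.
€43224.3: outcomes coincide → loss €0.
€35409.2: truthful payoff €0, deviation payoff −€16093.5 → loss €16093.5.
Total loss = €11646.1 + €22819 + €16093.5 = €50558.6.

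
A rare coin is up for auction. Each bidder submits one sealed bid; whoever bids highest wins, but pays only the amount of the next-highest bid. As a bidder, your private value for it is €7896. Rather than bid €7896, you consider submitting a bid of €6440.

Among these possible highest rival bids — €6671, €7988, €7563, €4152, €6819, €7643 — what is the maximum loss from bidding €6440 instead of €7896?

€6671: truthful gives €1225, deviation gives €0 → loss €1225.
€7988: same outcome either way → loss €0.
€7563: truthful gives €333, deviation gives €0 → loss €333.
€4152: same outcome either way → loss €0.
€6819: truthful gives €1077, deviation gives €0 → loss €1077.
€7643: truthful gives €253, deviation gives €0 → loss €253.
Maximum loss: €1225.

€1225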